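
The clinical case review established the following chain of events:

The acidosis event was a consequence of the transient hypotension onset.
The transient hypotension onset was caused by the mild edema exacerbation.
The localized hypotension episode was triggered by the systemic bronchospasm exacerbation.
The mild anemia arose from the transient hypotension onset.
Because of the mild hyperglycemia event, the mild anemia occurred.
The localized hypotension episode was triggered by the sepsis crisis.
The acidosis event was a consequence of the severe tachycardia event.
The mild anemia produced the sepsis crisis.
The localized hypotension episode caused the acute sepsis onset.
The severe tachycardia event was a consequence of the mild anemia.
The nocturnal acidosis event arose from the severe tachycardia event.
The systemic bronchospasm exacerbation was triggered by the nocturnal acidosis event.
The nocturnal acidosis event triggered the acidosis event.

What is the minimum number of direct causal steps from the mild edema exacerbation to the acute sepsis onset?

Shortest chain: the mild edema exacerbation → the transient hypotension onset → the mild anemia → the sepsis crisis → the localized hypotension episode → the acute sepsis onset.

5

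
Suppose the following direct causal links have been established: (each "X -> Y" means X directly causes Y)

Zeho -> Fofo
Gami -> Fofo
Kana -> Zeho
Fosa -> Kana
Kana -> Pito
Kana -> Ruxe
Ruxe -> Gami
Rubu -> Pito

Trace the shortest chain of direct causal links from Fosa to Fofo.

Fosa → Kana
Kana → Zeho
Zeho → Fofo
Length: 3 steps.

Fosa → Kana → Zeho → Fofo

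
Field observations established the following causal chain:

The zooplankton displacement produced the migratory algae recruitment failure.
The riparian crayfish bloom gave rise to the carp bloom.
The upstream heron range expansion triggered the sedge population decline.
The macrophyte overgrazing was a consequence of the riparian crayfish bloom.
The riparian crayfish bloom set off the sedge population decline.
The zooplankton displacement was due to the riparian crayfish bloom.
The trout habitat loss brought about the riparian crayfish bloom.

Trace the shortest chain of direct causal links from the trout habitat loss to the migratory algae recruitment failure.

the trout habitat loss → the riparian crayfish bloom
the riparian crayfish bloom → the zooplankton displacement
the zooplankton displacement → the migratory algae recruitment failure
Length: 3 steps.

the trout habitat loss → the riparian crayfish bloom → the zooplankton displacement → the migratory algae recruitment failure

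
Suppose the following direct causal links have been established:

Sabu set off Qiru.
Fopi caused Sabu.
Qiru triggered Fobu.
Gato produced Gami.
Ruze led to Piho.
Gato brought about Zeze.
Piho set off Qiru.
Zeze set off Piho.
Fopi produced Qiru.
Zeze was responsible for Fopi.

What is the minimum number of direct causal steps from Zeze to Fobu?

Shortest chain: Zeze → Piho → Qiru → Fobu.

3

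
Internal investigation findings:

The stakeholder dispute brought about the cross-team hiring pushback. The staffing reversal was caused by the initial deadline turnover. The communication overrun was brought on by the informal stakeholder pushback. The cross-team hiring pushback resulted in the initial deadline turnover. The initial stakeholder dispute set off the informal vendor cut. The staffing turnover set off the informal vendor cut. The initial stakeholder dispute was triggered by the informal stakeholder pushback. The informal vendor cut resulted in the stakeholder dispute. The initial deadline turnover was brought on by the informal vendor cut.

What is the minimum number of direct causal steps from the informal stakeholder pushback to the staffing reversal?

4

Shortest chain: the informal stakeholder pushback → the initial stakeholder dispute → the informal vendor cut → the initial deadline turnover → the staffing reversal.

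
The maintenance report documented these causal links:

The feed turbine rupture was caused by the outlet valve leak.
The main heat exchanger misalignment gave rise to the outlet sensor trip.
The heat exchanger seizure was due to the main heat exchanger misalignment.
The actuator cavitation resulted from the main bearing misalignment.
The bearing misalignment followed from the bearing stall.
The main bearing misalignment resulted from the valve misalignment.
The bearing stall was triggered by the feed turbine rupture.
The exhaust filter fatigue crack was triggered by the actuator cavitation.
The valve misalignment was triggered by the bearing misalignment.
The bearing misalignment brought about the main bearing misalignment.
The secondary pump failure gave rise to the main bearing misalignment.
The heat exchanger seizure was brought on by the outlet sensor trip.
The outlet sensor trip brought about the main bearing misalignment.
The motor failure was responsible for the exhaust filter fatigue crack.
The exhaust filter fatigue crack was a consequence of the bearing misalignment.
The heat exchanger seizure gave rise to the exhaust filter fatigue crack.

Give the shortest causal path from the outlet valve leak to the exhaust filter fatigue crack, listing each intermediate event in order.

the outlet valve leak → the feed turbine rupture → the bearing stall → the bearing misalignment → the exhaust filter fatigue crack

the outlet valve leak → the feed turbine rupture
the feed turbine rupture → the bearing stall
the bearing stall → the bearing misalignment
the bearing misalignment → the exhaust filter fatigue crack
Length: 4 steps.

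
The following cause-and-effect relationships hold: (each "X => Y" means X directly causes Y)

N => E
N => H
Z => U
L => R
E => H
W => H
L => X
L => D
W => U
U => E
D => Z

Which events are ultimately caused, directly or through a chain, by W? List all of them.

Direct effects: U, H.
2 steps out: E.
Not reachable from it: L, X, R, D, Z, N.

E, H, U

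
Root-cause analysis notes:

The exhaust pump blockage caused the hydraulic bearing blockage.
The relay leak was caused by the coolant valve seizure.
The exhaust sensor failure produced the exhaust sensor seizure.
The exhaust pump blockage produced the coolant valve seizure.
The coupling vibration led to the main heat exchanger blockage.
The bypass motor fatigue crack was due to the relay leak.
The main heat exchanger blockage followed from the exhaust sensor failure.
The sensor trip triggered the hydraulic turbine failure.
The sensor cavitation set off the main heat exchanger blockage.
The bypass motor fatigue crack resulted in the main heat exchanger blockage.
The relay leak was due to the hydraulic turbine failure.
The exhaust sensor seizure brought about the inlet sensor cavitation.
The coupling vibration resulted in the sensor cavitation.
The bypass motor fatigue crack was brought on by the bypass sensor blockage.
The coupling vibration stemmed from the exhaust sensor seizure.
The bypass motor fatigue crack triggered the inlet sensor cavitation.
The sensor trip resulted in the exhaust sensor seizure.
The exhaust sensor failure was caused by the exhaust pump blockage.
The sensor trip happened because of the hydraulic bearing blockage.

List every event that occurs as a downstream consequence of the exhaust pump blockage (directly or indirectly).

the bypass motor fatigue crack, the coolant valve seizure, the coupling vibration, the exhaust sensor failure, the exhaust sensor seizure, the hydraulic bearing blockage, the hydraulic turbine failure, the inlet sensor cavitation, the main heat exchanger blockage, the relay leak, the sensor cavitation, the sensor trip

Direct effects: the coolant valve seizure, the exhaust sensor failure, the hydraulic bearing blockage.
2 steps out: the sensor trip, the relay leak, the exhaust sensor seizure, the main heat exchanger blockage.
3 steps out: the hydraulic turbine failure, the bypass motor fatigue crack, the coupling vibration, the inlet sensor cavitation.
4 steps out: the sensor cavitation.
Not reachable from it: the bypass sensor blockage.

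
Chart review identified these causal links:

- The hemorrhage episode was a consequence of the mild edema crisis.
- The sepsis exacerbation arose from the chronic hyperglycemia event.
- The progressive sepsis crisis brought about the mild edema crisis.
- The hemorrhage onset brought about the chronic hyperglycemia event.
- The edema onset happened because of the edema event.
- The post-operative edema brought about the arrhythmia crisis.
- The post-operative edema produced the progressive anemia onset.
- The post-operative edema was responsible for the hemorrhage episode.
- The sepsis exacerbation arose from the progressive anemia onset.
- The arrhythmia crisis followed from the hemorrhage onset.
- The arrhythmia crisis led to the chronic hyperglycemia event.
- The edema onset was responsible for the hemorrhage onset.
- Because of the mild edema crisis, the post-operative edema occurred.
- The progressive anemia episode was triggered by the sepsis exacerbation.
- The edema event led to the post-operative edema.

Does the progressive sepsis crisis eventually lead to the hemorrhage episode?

There is a causal chain: the progressive sepsis crisis → the mild edema crisis → the hemorrhage episode.

Yes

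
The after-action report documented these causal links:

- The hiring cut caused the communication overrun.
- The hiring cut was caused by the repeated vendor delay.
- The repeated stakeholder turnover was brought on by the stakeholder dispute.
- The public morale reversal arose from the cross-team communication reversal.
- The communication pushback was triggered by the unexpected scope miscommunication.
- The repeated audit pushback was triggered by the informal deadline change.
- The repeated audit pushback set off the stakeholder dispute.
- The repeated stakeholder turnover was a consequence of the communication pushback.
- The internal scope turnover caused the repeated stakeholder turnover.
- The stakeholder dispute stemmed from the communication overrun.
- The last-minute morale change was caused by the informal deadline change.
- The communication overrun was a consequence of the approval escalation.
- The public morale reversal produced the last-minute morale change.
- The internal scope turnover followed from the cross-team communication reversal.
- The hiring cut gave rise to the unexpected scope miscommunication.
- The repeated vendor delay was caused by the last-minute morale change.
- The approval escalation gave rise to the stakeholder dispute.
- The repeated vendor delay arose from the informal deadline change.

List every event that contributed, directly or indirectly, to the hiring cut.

the cross-team communication reversal, the informal deadline change, the last-minute morale change, the public morale reversal, the repeated vendor delay

Immediate cause of the hiring cut: the repeated vendor delay.
Further upstream: the informal deadline change, the cross-team communication reversal, the public morale reversal, the last-minute morale change.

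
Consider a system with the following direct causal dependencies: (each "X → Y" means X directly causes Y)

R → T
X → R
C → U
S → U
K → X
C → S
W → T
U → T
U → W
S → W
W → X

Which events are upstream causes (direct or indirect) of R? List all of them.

C, K, S, U, W, X

Immediate cause of R: X.
Further upstream: C, S, U, W, K.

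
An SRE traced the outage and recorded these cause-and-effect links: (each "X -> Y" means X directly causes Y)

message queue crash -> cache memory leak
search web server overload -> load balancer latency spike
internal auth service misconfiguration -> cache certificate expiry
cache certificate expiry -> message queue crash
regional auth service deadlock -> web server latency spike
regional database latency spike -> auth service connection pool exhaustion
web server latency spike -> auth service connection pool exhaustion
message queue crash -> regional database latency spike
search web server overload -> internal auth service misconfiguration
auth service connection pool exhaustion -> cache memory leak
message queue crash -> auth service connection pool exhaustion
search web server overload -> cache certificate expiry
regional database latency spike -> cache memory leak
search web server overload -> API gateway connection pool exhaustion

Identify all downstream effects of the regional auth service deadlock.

Direct effects: the web server latency spike.
2 steps out: the auth service connection pool exhaustion.
3 steps out: the cache memory leak.
Not reachable from it: the search web server overload, the load balancer latency spike, the internal auth service misconfiguration, the cache certificate expiry, the message queue crash, the API gateway connection pool exhaustion, the regional database latency spike.

the auth service connection pool exhaustion, the cache memory leak, the web server latency spike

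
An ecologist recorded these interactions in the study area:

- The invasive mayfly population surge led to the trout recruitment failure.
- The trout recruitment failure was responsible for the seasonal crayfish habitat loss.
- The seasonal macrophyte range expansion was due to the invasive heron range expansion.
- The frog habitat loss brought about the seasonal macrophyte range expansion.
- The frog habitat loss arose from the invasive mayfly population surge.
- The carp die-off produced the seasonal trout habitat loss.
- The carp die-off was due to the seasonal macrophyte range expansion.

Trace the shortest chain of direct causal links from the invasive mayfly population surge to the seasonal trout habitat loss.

the invasive mayfly population surge → the frog habitat loss
the frog habitat loss → the seasonal macrophyte range expansion
the seasonal macrophyte range expansion → the carp die-off
the carp die-off → the seasonal trout habitat loss
Length: 4 steps.

the invasive mayfly population surge → the frog habitat loss → the seasonal macrophyte range expansion → the carp die-off → the seasonal trout habitat loss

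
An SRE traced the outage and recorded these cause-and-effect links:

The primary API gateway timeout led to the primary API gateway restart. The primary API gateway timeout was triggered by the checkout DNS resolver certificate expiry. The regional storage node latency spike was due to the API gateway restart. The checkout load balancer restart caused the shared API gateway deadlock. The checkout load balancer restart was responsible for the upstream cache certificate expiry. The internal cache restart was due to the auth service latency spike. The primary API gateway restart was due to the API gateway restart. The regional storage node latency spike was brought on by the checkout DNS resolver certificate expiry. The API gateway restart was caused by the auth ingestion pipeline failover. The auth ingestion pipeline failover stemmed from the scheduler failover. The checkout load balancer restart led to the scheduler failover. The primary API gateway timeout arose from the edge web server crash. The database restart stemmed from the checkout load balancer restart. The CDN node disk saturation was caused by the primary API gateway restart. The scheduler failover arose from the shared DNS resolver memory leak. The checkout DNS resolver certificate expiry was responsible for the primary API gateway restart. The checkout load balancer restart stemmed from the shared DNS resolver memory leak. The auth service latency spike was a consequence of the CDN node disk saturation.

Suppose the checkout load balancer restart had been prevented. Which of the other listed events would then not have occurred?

Downstream of the checkout load balancer restart: the shared API gateway deadlock, the scheduler failover, the auth ingestion pipeline failover, the upstream cache certificate expiry, the database restart, the API gateway restart, the primary API gateway restart, the regional storage node latency spike, the CDN node disk saturation, the auth service latency spike, the internal cache restart.
Of those, still caused via another path: the scheduler failover, the auth ingestion pipeline failover, the API gateway restart, the primary API gateway restart, the regional storage node latency spike, the CDN node disk saturation, the auth service latency spike, the internal cache restart.
The remainder have no surviving cause.

the database restart, the shared API gateway deadlock, the upstream cache certificate expiry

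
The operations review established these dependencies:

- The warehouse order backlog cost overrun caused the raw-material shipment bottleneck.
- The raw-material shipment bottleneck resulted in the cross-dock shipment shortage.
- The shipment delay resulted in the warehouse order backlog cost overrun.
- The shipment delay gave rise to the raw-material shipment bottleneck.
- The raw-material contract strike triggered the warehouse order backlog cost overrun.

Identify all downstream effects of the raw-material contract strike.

the cross-dock shipment shortage, the raw-material shipment bottleneck, the warehouse order backlog cost overrun

Direct effects: the warehouse order backlog cost overrun.
2 steps out: the raw-material shipment bottleneck.
3 steps out: the cross-dock shipment shortage.
Not reachable from it: the shipment delay.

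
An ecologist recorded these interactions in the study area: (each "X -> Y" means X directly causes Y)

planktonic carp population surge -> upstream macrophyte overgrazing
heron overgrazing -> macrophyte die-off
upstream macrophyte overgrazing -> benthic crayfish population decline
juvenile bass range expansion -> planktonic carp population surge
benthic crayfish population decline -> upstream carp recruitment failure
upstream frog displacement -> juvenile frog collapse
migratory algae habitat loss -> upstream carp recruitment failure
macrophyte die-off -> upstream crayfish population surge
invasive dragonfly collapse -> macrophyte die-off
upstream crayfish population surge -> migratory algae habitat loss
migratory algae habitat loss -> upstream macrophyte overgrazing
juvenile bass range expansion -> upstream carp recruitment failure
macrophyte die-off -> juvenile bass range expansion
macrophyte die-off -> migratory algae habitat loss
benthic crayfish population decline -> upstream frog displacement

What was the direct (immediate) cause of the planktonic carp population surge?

Upstream contributors include the invasive dragonfly collapse, the macrophyte die-off, the heron overgrazing, but only the juvenile bass range expansion feeds directly into the planktonic carp population surge.

the juvenile bass range expansion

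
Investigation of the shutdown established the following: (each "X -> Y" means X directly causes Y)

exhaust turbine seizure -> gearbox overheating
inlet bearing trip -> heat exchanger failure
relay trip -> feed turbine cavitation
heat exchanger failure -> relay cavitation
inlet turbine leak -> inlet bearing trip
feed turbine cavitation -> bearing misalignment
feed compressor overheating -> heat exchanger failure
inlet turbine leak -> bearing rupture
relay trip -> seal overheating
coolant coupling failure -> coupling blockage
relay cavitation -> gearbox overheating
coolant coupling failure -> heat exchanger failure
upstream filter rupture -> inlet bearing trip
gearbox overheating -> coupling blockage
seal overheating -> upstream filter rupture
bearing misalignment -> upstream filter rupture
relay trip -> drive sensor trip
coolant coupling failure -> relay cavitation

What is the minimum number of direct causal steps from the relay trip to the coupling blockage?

Shortest chain: the relay trip → the seal overheating → the upstream filter rupture → the inlet bearing trip → the heat exchanger failure → the relay cavitation → the gearbox overheating → the coupling blockage.

7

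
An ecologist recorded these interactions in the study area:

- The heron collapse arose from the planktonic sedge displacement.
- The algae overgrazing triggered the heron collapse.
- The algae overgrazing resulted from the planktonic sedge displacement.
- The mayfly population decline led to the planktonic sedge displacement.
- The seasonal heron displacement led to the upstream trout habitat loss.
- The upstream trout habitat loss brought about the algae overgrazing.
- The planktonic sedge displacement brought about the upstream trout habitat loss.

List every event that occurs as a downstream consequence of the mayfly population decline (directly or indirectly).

Direct effects: the planktonic sedge displacement.
2 steps out: the upstream trout habitat loss, the algae overgrazing, the heron collapse.
Not reachable from it: the seasonal heron displacement.

the algae overgrazing, the heron collapse, the planktonic sedge displacement, the upstream trout habitat loss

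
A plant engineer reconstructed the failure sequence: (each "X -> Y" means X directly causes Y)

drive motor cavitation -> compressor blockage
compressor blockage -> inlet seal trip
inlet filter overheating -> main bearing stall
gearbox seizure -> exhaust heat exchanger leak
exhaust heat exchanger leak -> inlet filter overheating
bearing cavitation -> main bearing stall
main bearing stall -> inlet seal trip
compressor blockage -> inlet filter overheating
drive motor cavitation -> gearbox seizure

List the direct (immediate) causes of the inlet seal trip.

the compressor blockage, the main bearing stall

Upstream contributors include the drive motor cavitation, the gearbox seizure, the exhaust heat exchanger leak, the inlet filter overheating, the bearing cavitation, but only the compressor blockage, the main bearing stall feed directly into the inlet seal trip.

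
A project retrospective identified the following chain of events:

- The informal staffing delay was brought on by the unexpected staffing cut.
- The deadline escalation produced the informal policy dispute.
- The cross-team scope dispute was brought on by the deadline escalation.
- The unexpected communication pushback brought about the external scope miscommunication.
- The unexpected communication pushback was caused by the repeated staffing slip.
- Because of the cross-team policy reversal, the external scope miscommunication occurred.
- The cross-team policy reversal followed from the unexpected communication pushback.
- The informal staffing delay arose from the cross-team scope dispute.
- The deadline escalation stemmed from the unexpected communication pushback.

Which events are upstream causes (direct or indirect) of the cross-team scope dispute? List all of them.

Immediate cause of the cross-team scope dispute: the deadline escalation.
Further upstream: the repeated staffing slip, the unexpected communication pushback.

the deadline escalation, the repeated staffing slip, the unexpected communication pushback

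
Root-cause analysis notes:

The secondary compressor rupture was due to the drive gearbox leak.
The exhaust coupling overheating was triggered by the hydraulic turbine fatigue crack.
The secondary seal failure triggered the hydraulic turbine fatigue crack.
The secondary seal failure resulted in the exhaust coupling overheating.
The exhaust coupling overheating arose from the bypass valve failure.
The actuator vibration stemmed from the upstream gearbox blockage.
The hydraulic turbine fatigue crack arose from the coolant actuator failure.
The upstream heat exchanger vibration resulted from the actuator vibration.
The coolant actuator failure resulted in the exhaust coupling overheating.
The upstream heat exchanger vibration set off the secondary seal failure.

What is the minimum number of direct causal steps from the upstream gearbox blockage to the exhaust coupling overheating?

Shortest chain: the upstream gearbox blockage → the actuator vibration → the upstream heat exchanger vibration → the secondary seal failure → the exhaust coupling overheating.

4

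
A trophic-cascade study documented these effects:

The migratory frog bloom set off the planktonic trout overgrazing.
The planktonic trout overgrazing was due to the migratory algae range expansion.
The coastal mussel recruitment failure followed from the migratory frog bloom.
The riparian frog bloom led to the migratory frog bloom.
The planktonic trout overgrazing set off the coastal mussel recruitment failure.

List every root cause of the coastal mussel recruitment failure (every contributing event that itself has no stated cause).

the migratory algae range expansion, the riparian frog bloom

Tracing upstream from the coastal mussel recruitment failure: the coastal mussel recruitment failure ← the migratory frog bloom ← the riparian frog bloom.
A separate upstream branch: the coastal mussel recruitment failure ← the planktonic trout overgrazing ← the migratory algae range expansion.
Each of those chain origins has no stated cause.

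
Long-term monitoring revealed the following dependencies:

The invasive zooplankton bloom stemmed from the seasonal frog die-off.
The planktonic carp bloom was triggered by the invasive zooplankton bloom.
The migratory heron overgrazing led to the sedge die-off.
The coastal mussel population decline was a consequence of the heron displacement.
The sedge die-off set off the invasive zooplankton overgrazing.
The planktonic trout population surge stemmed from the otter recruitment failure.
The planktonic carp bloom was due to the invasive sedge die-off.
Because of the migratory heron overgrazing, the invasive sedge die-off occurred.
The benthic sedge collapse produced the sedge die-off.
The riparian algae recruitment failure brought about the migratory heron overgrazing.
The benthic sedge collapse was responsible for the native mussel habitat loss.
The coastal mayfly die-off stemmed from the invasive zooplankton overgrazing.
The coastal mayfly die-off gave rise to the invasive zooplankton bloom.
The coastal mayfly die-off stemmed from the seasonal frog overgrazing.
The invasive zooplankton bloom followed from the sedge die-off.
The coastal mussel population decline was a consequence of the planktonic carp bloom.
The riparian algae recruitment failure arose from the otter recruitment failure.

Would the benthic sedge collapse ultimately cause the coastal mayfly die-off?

Yes

There is a causal chain: the benthic sedge collapse → the sedge die-off → the invasive zooplankton overgrazing → the coastal mayfly die-off.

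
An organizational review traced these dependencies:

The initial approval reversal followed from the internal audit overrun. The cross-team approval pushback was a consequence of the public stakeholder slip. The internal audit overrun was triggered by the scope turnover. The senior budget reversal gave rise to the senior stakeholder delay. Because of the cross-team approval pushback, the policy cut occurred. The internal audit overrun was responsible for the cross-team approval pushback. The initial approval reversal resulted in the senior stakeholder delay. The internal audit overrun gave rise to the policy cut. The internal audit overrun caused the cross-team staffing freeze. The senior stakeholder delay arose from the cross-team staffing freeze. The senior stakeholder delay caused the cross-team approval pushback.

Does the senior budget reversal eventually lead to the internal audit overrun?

No

The senior budget reversal leads to the senior stakeholder delay, the cross-team approval pushback, the policy cut; the internal audit overrun is not among them.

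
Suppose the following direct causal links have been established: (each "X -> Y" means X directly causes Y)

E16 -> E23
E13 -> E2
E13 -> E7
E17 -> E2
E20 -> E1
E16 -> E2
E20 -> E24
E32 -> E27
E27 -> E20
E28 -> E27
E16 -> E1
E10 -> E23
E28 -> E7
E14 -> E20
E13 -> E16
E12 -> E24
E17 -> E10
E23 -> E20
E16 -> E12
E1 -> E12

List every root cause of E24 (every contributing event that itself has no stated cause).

E13, E14, E17, E28, E32

Tracing upstream from E24: E24 ← E12 ← E16 ← E13.
A separate upstream branch: E24 ← E20 ← E23 ← E10 ← E17.
A separate upstream branch: E24 ← E20 ← E27 ← E32.
A separate upstream branch: E24 ← E20 ← E14.
A separate upstream branch: E24 ← E20 ← E27 ← E28.
Each of those chain origins has no stated cause.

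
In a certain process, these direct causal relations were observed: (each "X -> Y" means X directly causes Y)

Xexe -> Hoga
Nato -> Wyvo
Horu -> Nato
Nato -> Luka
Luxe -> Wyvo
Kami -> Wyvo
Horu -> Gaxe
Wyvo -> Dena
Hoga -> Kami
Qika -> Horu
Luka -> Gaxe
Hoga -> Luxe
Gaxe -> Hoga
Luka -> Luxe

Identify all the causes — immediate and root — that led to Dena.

Immediate cause of Dena: Wyvo.
Further upstream: Qika, Horu, Nato, Luka, Gaxe, Hoga, Luxe, Kami, Xexe.

Gaxe, Hoga, Horu, Kami, Luka, Luxe, Nato, Qika, Wyvo, Xexe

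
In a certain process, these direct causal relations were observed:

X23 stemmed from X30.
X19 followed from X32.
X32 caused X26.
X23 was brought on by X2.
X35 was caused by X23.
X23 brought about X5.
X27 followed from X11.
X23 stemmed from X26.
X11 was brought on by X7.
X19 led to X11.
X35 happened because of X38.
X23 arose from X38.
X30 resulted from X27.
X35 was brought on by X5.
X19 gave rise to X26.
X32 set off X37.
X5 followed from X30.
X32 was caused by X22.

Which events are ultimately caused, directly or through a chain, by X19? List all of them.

X11, X23, X26, X27, X30, X35, X5

Direct effects: X11, X26.
2 steps out: X27, X23.
3 steps out: X30, X5, X35.
Not reachable from it: X22, X2, X32, X7, X37, X38.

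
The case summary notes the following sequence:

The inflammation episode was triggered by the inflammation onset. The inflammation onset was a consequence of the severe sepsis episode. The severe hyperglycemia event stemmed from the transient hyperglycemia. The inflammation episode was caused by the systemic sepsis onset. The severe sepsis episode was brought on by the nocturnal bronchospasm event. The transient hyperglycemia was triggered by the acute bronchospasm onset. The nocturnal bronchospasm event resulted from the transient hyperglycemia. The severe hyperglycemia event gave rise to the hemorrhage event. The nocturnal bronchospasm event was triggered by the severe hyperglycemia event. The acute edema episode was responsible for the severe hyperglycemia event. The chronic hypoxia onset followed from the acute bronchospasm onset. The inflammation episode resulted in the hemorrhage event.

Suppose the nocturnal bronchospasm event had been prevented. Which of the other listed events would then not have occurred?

the inflammation onset, the severe sepsis episode

Downstream of the nocturnal bronchospasm event: the severe sepsis episode, the inflammation onset, the inflammation episode, the hemorrhage event.
Of those, still caused via another path: the inflammation episode, the hemorrhage event.
The remainder have no surviving cause.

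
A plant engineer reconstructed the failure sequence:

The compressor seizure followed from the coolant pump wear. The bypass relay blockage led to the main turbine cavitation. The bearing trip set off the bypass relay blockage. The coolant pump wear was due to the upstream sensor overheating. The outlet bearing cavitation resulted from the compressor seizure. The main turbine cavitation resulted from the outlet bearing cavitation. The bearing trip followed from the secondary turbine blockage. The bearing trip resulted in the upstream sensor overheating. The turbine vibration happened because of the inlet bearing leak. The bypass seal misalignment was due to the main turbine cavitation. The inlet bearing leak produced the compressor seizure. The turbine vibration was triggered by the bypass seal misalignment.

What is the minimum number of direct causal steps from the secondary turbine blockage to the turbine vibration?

5

Shortest chain: the secondary turbine blockage → the bearing trip → the bypass relay blockage → the main turbine cavitation → the bypass seal misalignment → the turbine vibration.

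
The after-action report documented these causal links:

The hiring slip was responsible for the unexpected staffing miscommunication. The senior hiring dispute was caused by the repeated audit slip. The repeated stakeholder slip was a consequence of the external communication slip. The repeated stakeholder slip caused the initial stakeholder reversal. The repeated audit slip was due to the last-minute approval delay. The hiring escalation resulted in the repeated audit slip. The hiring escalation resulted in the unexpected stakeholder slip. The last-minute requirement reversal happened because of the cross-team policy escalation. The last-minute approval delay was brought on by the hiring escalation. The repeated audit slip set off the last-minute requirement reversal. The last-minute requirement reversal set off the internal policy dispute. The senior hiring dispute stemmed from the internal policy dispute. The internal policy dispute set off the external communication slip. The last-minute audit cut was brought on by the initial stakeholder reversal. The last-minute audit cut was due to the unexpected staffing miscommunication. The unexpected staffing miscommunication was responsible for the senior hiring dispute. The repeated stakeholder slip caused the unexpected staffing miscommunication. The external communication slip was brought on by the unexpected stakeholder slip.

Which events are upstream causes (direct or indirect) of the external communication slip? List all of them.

the cross-team policy escalation, the hiring escalation, the internal policy dispute, the last-minute approval delay, the last-minute requirement reversal, the repeated audit slip, the unexpected stakeholder slip

Immediate causes of the external communication slip: the unexpected stakeholder slip, the internal policy dispute.
Further upstream: the hiring escalation, the cross-team policy escalation, the last-minute approval delay, the repeated audit slip, the last-minute requirement reversal.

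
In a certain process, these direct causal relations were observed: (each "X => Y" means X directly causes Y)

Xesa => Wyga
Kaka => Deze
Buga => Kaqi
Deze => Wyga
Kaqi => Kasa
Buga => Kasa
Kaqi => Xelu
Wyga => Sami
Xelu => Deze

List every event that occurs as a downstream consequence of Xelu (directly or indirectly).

Direct effects: Deze.
2 steps out: Wyga.
3 steps out: Sami.
Not reachable from it: Kaka, Buga, Kaqi, Xesa, Kasa.

Deze, Sami, Wyga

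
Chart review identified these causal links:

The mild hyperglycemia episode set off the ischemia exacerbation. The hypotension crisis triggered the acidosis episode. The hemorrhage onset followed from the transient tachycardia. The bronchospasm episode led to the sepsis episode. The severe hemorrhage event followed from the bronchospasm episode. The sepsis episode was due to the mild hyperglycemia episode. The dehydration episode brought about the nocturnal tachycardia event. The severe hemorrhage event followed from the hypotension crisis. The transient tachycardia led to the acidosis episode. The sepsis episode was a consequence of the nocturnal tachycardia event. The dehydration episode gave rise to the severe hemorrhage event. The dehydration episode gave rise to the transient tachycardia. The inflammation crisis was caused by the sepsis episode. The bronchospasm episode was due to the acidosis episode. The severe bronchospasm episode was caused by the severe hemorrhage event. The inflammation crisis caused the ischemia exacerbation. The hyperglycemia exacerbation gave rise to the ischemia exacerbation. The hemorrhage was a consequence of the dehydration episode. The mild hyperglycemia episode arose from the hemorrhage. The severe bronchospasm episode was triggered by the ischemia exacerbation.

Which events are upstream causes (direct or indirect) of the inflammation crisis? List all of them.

Immediate cause of the inflammation crisis: the sepsis episode.
Further upstream: the dehydration episode, the transient tachycardia, the hypotension crisis, the acidosis episode, the hemorrhage, the bronchospasm episode, the nocturnal tachycardia event, the mild hyperglycemia episode.

the acidosis episode, the bronchospasm episode, the dehydration episode, the hemorrhage, the hypotension crisis, the mild hyperglycemia episode, the nocturnal tachycardia event, the sepsis episode, the transient tachycardia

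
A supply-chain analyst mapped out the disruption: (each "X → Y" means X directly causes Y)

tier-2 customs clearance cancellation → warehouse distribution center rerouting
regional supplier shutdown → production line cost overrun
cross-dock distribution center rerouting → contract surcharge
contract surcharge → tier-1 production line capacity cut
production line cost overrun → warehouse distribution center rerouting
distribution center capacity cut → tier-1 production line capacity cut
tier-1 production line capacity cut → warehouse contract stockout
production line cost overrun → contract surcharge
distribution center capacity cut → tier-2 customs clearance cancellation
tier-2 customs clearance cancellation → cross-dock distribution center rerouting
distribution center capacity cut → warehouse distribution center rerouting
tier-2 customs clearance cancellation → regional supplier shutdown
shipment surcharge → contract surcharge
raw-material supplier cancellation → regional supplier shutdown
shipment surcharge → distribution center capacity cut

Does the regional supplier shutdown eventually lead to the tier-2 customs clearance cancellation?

No

The regional supplier shutdown leads to the production line cost overrun, the contract surcharge, the tier-1 production line capacity cut, the warehouse contract stockout, the warehouse distribution center rerouting; the tier-2 customs clearance cancellation is not among them.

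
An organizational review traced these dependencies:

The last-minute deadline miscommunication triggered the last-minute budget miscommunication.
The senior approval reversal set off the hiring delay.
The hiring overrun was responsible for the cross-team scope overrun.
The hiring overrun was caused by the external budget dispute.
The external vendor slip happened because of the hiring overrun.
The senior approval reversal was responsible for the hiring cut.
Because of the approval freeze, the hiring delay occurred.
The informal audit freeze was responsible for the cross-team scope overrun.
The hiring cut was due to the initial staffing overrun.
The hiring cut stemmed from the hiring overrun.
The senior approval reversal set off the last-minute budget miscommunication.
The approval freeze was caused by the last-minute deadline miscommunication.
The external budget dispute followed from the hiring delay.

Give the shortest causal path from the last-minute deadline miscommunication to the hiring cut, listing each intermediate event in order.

the last-minute deadline miscommunication → the approval freeze
the approval freeze → the hiring delay
the hiring delay → the external budget dispute
the external budget dispute → the hiring overrun
the hiring overrun → the hiring cut
Length: 5 steps.

the last-minute deadline miscommunication → the approval freeze → the hiring delay → the external budget dispute → the hiring overrun → the hiring cut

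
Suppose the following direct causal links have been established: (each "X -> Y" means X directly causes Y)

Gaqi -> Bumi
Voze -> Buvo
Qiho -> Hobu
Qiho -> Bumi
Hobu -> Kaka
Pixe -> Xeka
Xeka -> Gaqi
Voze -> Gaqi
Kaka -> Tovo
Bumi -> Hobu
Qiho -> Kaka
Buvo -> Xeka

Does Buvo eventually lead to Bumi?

Yes

There is a causal chain: Buvo → Xeka → Gaqi → Bumi.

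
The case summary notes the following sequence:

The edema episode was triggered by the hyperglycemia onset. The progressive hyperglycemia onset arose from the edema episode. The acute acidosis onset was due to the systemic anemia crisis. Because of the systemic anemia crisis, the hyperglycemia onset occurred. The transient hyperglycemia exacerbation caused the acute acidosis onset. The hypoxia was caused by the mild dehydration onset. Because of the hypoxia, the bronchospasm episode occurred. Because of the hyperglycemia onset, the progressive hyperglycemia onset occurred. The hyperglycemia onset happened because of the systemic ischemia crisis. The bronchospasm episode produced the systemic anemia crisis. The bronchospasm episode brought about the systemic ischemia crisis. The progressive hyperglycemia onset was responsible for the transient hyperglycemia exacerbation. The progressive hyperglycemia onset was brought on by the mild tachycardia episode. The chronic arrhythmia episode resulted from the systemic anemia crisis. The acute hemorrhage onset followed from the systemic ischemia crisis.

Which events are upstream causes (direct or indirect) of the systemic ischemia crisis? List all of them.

the bronchospasm episode, the hypoxia, the mild dehydration onset

Immediate cause of the systemic ischemia crisis: the bronchospasm episode.
Further upstream: the mild dehydration onset, the hypoxia.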